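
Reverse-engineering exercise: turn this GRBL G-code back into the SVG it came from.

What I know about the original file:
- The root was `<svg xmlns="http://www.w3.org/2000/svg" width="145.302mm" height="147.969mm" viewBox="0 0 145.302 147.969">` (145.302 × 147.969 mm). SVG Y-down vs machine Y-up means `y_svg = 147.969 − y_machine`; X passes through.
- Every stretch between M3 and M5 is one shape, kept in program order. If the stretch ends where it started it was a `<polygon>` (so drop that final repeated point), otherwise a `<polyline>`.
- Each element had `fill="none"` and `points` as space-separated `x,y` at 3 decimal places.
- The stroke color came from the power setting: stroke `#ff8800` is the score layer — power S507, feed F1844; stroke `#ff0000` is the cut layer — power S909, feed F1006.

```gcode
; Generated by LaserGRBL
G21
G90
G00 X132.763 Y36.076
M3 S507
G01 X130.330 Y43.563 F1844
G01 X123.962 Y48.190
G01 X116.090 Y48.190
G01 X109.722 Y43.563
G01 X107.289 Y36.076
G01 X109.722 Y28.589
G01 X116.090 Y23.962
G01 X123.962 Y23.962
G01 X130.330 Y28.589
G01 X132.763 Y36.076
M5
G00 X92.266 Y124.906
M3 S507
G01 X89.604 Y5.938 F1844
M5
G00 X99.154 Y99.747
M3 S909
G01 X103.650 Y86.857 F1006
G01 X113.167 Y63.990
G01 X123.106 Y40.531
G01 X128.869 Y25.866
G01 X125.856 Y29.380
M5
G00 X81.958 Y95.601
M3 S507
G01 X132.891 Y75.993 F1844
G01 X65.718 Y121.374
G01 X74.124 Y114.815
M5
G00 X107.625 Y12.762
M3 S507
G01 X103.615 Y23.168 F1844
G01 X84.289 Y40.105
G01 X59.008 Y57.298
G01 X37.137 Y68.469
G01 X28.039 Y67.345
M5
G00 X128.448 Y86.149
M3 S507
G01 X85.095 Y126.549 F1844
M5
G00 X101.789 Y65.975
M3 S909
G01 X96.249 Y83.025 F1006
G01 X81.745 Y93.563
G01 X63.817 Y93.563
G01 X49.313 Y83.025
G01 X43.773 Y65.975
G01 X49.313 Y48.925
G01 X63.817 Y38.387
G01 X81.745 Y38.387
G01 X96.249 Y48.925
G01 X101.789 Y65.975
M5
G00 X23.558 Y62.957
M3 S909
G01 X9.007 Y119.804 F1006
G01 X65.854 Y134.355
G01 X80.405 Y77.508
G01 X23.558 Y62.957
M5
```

Each laser-on run becomes one SVG element. Flip Y back into SVG space with y_svg = 147.969 − y_machine.

Run 1: power S507 maps to stroke `#ff8800` (score). The run returns to its start, so emit a `<polygon>` with points (Y-flipped): 132.763,111.893 130.330,104.406 123.962,99.779 116.090,99.779 109.722,104.406 107.289,111.893 109.722,119.380 116.090,124.007 123.962,124.007 130.330,119.380.

Run 2: power S507 maps to stroke `#ff8800` (score). The run is open, so emit a `<polyline>` with points (Y-flipped): 92.266,23.063 89.604,142.031.

Run 3: the run's S909 means `#ff0000` (cut). The run is open, so emit a `<polyline>` with points (Y-flipped): 99.154,48.222 103.650,61.112 113.167,83.979 123.106,107.438 128.869,122.103 125.856,118.589.

Run 4: the run's S507 means `#ff8800` (score). The run is open, so emit a `<polyline>` with points (Y-flipped): 81.958,52.368 132.891,71.976 65.718,26.595 74.124,33.154.

Run 5: power S507 maps to stroke `#ff8800` (score). The run is open, so emit a `<polyline>` with points (Y-flipped): 107.625,135.207 103.615,124.801 84.289,107.864 59.008,90.671 37.137,79.500 28.039,80.624.

Run 6: S507 ⇒ score layer `#ff8800`. The run is open, so emit a `<polyline>` with points (Y-flipped): 128.448,61.820 85.095,21.420.

Run 7: S909 ⇒ cut layer `#ff0000`. The run returns to its start, so emit a `<polygon>` with points (Y-flipped): 101.789,81.994 96.249,64.944 81.745,54.406 63.817,54.406 49.313,64.944 43.773,81.994 49.313,99.044 63.817,109.582 81.745,109.582 96.249,99.044.

Run 8: S909 ⇒ cut layer `#ff0000`. The run returns to its start, so emit a `<polygon>` with points (Y-flipped): 23.558,85.012 9.007,28.165 65.854,13.614 80.405,70.461.

<svg xmlns="http://www.w3.org/2000/svg" width="145.302mm" height="147.969mm" viewBox="0 0 145.302 147.969">
  <polygon points="132.763,111.893 130.330,104.406 123.962,99.779 116.090,99.779 109.722,104.406 107.289,111.893 109.722,119.380 116.090,124.007 123.962,124.007 130.330,119.380" fill="none" stroke="#ff8800"/>
  <polyline points="92.266,23.063 89.604,142.031" fill="none" stroke="#ff8800"/>
  <polyline points="99.154,48.222 103.650,61.112 113.167,83.979 123.106,107.438 128.869,122.103 125.856,118.589" fill="none" stroke="#ff0000"/>
  <polyline points="81.958,52.368 132.891,71.976 65.718,26.595 74.124,33.154" fill="none" stroke="#ff8800"/>
  <polyline points="107.625,135.207 103.615,124.801 84.289,107.864 59.008,90.671 37.137,79.500 28.039,80.624" fill="none" stroke="#ff8800"/>
  <polyline points="128.448,61.820 85.095,21.420" fill="none" stroke="#ff8800"/>
  <polygon points="101.789,81.994 96.249,64.944 81.745,54.406 63.817,54.406 49.313,64.944 43.773,81.994 49.313,99.044 63.817,109.582 81.745,109.582 96.249,99.044" fill="none" stroke="#ff0000"/>
  <polygon points="23.558,85.012 9.007,28.165 65.854,13.614 80.405,70.461" fill="none" stroke="#ff0000"/>
</svg>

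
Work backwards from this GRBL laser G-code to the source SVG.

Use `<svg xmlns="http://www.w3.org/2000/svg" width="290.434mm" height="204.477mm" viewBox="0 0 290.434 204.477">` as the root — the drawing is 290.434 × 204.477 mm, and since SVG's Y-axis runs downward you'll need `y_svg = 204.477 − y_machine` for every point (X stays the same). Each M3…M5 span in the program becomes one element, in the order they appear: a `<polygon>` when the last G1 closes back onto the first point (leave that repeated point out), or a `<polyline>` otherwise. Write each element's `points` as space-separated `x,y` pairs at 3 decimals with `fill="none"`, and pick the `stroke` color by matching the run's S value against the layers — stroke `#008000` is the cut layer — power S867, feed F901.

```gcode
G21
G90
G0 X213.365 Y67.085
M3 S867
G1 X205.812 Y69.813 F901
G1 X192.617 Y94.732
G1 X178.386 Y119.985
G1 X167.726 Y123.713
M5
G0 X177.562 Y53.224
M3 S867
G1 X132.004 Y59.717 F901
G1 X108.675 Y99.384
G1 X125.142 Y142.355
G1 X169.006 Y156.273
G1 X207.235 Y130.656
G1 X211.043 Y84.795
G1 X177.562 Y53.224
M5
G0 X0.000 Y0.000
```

<svg xmlns="http://www.w3.org/2000/svg" width="290.434mm" height="204.477mm" viewBox="0 0 290.434 204.477">
  <polyline points="213.365,137.392 205.812,134.664 192.617,109.745 178.386,84.492 167.726,80.764" fill="none" stroke="#008000"/>
  <polygon points="177.562,151.253 132.004,144.760 108.675,105.093 125.142,62.122 169.006,48.204 207.235,73.821 211.043,119.682" fill="none" stroke="#008000"/>
</svg>

Machine Y-up, SVG Y-down with viewBox height 204.477, so y_svg = 204.477 − y_machine; X carries over. Every run uses S867, so all elements get stroke `#008000` (cut).

Run 1: The run is open, so emit a `<polyline>` with points (Y-flipped): 213.365,137.392 205.812,134.664 192.617,109.745 178.386,84.492 167.726,80.764.

Run 2: The run returns to its start, so emit a `<polygon>` with points (Y-flipped): 177.562,151.253 132.004,144.760 108.675,105.093 125.142,62.122 169.006,48.204 207.235,73.821 211.043,119.682.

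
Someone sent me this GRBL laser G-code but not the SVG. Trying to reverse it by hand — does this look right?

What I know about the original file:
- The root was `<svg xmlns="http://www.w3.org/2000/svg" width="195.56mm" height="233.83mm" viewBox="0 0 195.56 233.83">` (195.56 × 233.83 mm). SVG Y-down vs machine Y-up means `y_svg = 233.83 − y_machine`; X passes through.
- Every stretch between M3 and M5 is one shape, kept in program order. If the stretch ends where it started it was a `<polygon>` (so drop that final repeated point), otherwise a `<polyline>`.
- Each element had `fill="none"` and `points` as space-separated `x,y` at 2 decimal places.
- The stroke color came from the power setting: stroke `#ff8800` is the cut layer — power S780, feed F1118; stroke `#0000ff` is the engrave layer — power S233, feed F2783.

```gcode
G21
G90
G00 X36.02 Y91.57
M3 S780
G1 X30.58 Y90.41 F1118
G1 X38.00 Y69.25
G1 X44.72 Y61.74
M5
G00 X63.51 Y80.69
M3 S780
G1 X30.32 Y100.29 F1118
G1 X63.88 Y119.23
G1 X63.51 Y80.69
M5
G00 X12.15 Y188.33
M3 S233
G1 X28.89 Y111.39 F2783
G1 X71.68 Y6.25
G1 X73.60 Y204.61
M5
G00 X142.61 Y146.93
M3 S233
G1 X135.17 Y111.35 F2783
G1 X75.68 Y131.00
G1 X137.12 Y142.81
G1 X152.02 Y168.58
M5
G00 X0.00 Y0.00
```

Machine Y-up, SVG Y-down with viewBox height 233.83, so y_svg = 233.83 − y_machine; X carries over.

Run 1: the run's S780 means `#ff8800` (cut). The run is open, so emit a `<polyline>` with points (Y-flipped): 36.02,142.26 30.58,143.42 38.00,164.58 44.72,172.09.

Run 2: the run's S780 means `#ff8800` (cut). The run returns to its start, so emit a `<polygon>` with points (Y-flipped): 63.51,153.14 30.32,133.54 63.88,114.60.

Run 3: the run's S233 means `#0000ff` (engrave). The run is open, so emit a `<polyline>` with points (Y-flipped): 12.15,45.50 28.89,122.44 71.68,227.58 73.60,29.22.

Run 4: the run's S233 means `#0000ff` (engrave). The run is open, so emit a `<polyline>` with points (Y-flipped): 142.61,86.90 135.17,122.48 75.68,102.83 137.12,91.02 152.02,65.25.

<svg xmlns="http://www.w3.org/2000/svg" width="195.56mm" height="233.83mm" viewBox="0 0 195.56 233.83">
  <polyline points="36.02,142.26 30.58,143.42 38.00,164.58 44.72,172.09" fill="none" stroke="#ff8800"/>
  <polygon points="63.51,153.14 30.32,133.54 63.88,114.60" fill="none" stroke="#ff8800"/>
  <polyline points="12.15,45.50 28.89,122.44 71.68,227.58 73.60,29.22" fill="none" stroke="#0000ff"/>
  <polyline points="142.61,86.90 135.17,122.48 75.68,102.83 137.12,91.02 152.02,65.25" fill="none" stroke="#0000ff"/>
</svg>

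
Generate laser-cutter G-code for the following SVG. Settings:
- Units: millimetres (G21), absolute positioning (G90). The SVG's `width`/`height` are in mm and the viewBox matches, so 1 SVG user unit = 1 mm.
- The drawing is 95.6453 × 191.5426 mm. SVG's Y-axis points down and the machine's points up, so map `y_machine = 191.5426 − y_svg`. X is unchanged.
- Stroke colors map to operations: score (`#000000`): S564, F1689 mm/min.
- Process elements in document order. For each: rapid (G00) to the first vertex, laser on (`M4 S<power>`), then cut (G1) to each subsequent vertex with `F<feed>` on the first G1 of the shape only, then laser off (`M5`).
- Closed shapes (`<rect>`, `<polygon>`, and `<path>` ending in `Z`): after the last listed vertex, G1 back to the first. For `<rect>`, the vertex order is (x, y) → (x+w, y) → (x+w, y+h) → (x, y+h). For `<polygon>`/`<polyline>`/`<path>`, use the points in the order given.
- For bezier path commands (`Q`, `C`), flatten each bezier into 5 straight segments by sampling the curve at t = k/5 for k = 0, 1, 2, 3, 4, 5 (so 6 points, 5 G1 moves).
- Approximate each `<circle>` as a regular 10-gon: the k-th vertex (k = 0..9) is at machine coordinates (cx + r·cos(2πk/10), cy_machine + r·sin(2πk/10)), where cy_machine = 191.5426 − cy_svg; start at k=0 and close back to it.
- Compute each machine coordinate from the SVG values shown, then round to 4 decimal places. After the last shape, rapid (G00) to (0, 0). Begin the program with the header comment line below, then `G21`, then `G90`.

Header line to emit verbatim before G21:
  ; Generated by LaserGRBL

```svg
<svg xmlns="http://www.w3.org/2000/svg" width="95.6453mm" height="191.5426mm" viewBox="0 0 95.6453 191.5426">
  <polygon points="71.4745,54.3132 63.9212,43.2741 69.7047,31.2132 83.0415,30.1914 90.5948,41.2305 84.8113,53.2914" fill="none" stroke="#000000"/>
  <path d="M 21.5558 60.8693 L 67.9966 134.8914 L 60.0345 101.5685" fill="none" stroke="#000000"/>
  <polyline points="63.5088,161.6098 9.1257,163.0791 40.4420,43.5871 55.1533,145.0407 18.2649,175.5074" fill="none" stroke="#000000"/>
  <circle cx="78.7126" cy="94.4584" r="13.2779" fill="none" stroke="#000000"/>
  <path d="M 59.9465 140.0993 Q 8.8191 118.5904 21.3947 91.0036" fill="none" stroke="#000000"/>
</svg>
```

Since the viewBox matches the mm dimensions, user units are millimetres directly. The only transform is the Y-flip y_m = 191.5426 − y_svg.

Shape 1 is a regular polygon drawn with `<polygon>`. Its stroke #000000 means score at S564, F1689. After flipping Y the toolpath is (71.4745,137.2294) → (63.9212,148.2685) → (69.7047,160.3294) → (83.0415,161.3512) → (90.5948,150.3121) → (84.8113,138.2512) → (71.4745,137.2294), returning to the start.

Shape 2 is a open polyline drawn with `<path>`. Its stroke #000000 means score at S564, F1689. After flipping Y the toolpath is (21.5558,130.6733) → (67.9966,56.6512) → (60.0345,89.9741).

Shape 3 is a open polyline drawn with `<polyline>`. Its stroke #000000 means score at S564, F1689. After flipping Y the toolpath is (63.5088,29.9328) → (9.1257,28.4635) → (40.4420,147.9555) → (55.1533,46.5019) → (18.2649,16.0352).

Shape 4 is a circle drawn with `<circle>`. Its stroke #000000 means score at S564, F1689. After flipping Y the toolpath is (91.9905,97.0842) → (89.4546,104.8888) → (82.8157,109.7122) → (74.6095,109.7122) → (67.9706,104.8888) → (65.4347,97.0842) → (67.9706,89.2796) → (74.6095,84.4562) → (82.8157,84.4562) → (89.4546,89.2796) → (91.9905,97.0842), returning to the start.

Shape 5 is a quadratic bezier drawn with `<path>`. Its stroke #000000 means score at S564, F1689. After flipping Y the toolpath is (59.9465,51.4433) → (42.0437,60.2900) → (29.2371,69.6229) → (21.5267,79.4420) → (18.9126,89.7474) → (21.3947,100.5390).

; Generated by LaserGRBL
G21
G90
G00 X71.4745 Y137.2294
M4 S564
G1 X63.9212 Y148.2685 F1689
G1 X69.7047 Y160.3294
G1 X83.0415 Y161.3512
G1 X90.5948 Y150.3121
G1 X84.8113 Y138.2512
G1 X71.4745 Y137.2294
M5
G00 X21.5558 Y130.6733
M4 S564
G1 X67.9966 Y56.6512 F1689
G1 X60.0345 Y89.9741
M5
G00 X63.5088 Y29.9328
M4 S564
G1 X9.1257 Y28.4635 F1689
G1 X40.4420 Y147.9555
G1 X55.1533 Y46.5019
G1 X18.2649 Y16.0352
M5
G00 X91.9905 Y97.0842
M4 S564
G1 X89.4546 Y104.8888 F1689
G1 X82.8157 Y109.7122
G1 X74.6095 Y109.7122
G1 X67.9706 Y104.8888
G1 X65.4347 Y97.0842
G1 X67.9706 Y89.2796
G1 X74.6095 Y84.4562
G1 X82.8157 Y84.4562
G1 X89.4546 Y89.2796
G1 X91.9905 Y97.0842
M5
G00 X59.9465 Y51.4433
M4 S564
G1 X42.0437 Y60.2900 F1689
G1 X29.2371 Y69.6229
G1 X21.5267 Y79.4420
G1 X18.9126 Y89.7474
G1 X21.3947 Y100.5390
M5
G00 X0.0000 Y0.0000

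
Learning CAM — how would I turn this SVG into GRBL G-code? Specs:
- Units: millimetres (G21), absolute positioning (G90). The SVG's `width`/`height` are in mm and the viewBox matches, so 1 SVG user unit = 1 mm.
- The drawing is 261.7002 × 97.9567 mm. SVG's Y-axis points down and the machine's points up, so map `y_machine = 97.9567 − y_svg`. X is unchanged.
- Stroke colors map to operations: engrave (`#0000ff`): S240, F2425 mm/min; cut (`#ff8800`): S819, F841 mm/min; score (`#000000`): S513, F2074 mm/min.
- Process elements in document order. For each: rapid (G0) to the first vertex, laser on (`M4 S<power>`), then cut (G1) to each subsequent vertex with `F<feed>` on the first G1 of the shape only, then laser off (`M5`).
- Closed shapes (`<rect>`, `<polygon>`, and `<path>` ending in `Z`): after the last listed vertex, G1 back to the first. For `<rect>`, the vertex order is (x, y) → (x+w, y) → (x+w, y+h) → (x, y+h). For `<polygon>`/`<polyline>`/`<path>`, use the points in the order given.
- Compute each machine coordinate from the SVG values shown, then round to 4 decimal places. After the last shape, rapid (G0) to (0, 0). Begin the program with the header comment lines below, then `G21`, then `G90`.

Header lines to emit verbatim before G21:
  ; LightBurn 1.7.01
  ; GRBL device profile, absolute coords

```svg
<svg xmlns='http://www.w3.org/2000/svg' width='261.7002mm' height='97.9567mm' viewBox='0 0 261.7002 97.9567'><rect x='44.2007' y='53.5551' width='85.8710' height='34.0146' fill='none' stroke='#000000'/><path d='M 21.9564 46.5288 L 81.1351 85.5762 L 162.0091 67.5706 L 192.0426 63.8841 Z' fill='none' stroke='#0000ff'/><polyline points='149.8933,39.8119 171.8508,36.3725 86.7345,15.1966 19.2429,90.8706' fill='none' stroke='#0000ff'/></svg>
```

; LightBurn 1.7.01
; GRBL device profile, absolute coords
G21
G90
G0 X44.2007 Y44.4016
M4 S513
G1 X130.0717 Y44.4016 F2074
G1 X130.0717 Y10.3870
G1 X44.2007 Y10.3870
G1 X44.2007 Y44.4016
M5
G0 X21.9564 Y51.4279
M4 S240
G1 X81.1351 Y12.3805 F2425
G1 X162.0091 Y30.3861
G1 X192.0426 Y34.0726
G1 X21.9564 Y51.4279
M5
G0 X149.8933 Y58.1448
M4 S240
G1 X171.8508 Y61.5842 F2425
G1 X86.7345 Y82.7601
G1 X19.2429 Y7.0861
M5
G0 X0.0000 Y0.0000

1 u = 1 mm; y_m = 97.9567 − y.

[1] `<rect>` rectangle, #000000→score S513 F2074: (44.2007,44.4016) → (130.0717,44.4016) → (130.0717,10.3870) → (44.2007,10.3870) → (44.2007,44.4016) (closed)

[2] `<path>` closed polygon, #0000ff→engrave S240 F2425: (21.9564,51.4279) → (81.1351,12.3805) → (162.0091,30.3861) → (192.0426,34.0726) → (21.9564,51.4279) (closed)

[3] `<polyline>` open polyline, #0000ff→engrave S240 F2425: (149.8933,58.1448) → (171.8508,61.5842) → (86.7345,82.7601) → (19.2429,7.0861)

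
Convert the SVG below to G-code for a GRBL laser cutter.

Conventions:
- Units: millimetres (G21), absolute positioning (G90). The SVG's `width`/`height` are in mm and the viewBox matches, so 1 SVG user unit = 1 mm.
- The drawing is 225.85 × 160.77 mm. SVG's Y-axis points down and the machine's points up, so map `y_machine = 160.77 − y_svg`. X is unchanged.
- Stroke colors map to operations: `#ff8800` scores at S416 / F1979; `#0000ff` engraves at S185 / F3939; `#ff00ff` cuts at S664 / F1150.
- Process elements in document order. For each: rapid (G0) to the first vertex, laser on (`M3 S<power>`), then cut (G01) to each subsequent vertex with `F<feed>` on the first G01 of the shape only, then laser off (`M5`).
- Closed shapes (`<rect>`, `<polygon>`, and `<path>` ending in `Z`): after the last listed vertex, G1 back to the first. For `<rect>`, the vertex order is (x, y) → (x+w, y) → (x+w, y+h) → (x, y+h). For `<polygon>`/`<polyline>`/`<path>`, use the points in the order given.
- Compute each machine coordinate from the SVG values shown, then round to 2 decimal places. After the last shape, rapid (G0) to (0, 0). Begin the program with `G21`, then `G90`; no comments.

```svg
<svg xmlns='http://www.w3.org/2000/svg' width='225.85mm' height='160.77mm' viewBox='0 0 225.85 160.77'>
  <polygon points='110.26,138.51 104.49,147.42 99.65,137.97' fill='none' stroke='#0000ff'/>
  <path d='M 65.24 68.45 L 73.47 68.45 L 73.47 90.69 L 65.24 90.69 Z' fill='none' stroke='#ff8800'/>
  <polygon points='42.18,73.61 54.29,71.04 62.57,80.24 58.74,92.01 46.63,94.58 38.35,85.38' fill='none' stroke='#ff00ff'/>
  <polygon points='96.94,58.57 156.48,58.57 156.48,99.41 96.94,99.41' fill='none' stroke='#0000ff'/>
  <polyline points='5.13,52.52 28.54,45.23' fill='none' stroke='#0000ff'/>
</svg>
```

G21
G90
G0 X110.26 Y22.26
M3 S185
G01 X104.49 Y13.35 F3939
G01 X99.65 Y22.80
G01 X110.26 Y22.26
M5
G0 X65.24 Y92.32
M3 S416
G01 X73.47 Y92.32 F1979
G01 X73.47 Y70.08
G01 X65.24 Y70.08
G01 X65.24 Y92.32
M5
G0 X42.18 Y87.16
M3 S664
G01 X54.29 Y89.73 F1150
G01 X62.57 Y80.53
G01 X58.74 Y68.76
G01 X46.63 Y66.19
G01 X38.35 Y75.39
G01 X42.18 Y87.16
M5
G0 X96.94 Y102.20
M3 S185
G01 X156.48 Y102.20 F3939
G01 X156.48 Y61.36
G01 X96.94 Y61.36
G01 X96.94 Y102.20
M5
G0 X5.13 Y108.25
M3 S185
G01 X28.54 Y115.54 F3939
M5
G0 X0.00 Y0.00

Since the viewBox matches the mm dimensions, user units are millimetres directly. The only transform is the Y-flip y_m = 160.77 − y_svg.

Shape 1 is a regular polygon drawn with `<polygon>`. Its stroke #0000ff means engrave at S185, F3939. After flipping Y the toolpath is (110.26,22.26) → (104.49,13.35) → (99.65,22.80) → (110.26,22.26), returning to the start.

Shape 2 is a rectangle drawn with `<path>`. Its stroke #ff8800 means score at S416, F1979. After flipping Y the toolpath is (65.24,92.32) → (73.47,92.32) → (73.47,70.08) → (65.24,70.08) → (65.24,92.32), returning to the start.

Shape 3 is a regular polygon drawn with `<polygon>`. Its stroke #ff00ff means cut at S664, F1150. After flipping Y the toolpath is (42.18,87.16) → (54.29,89.73) → (62.57,80.53) → (58.74,68.76) → (46.63,66.19) → (38.35,75.39) → (42.18,87.16), returning to the start.

Shape 4 is a rectangle drawn with `<polygon>`. Its stroke #0000ff means engrave at S185, F3939. After flipping Y the toolpath is (96.94,102.20) → (156.48,102.20) → (156.48,61.36) → (96.94,61.36) → (96.94,102.20), returning to the start.

Shape 5 is a line segment drawn with `<polyline>`. Its stroke #0000ff means engrave at S185, F3939. After flipping Y the toolpath is (5.13,108.25) → (28.54,115.54).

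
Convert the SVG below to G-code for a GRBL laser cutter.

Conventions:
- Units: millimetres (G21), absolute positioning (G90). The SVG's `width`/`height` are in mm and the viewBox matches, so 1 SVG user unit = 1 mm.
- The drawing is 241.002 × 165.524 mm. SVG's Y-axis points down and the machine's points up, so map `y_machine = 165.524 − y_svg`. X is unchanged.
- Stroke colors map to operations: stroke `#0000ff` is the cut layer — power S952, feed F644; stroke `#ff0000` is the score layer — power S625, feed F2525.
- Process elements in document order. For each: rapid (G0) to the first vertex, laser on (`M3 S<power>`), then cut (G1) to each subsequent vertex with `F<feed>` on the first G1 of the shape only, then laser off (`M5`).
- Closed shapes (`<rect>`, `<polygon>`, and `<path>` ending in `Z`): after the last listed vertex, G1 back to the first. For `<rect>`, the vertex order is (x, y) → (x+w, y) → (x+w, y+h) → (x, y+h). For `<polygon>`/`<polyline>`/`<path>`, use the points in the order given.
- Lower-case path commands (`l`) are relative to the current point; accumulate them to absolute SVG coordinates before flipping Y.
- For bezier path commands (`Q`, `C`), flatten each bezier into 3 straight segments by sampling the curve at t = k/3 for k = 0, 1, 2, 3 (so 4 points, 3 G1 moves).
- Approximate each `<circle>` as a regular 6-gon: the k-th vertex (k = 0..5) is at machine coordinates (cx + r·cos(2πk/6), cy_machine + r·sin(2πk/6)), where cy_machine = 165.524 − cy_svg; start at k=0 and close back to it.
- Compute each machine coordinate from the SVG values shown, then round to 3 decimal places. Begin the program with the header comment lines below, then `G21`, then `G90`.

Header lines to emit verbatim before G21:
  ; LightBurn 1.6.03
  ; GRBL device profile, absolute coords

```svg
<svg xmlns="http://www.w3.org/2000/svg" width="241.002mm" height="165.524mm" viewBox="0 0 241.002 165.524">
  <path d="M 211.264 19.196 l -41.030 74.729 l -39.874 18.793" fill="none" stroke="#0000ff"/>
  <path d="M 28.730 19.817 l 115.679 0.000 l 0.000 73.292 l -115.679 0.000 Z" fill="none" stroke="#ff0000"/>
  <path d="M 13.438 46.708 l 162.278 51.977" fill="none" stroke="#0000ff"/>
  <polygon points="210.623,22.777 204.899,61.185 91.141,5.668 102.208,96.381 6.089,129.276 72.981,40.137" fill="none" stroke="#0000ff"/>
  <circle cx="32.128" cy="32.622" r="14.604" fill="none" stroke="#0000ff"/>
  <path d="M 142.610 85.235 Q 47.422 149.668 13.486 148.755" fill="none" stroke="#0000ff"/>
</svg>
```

; LightBurn 1.6.03
; GRBL device profile, absolute coords
G21
G90
G0 X211.264 Y146.328
M3 S952
G1 X170.234 Y71.599 F644
G1 X130.360 Y52.806
M5
G0 X28.730 Y145.707
M3 S625
G1 X144.409 Y145.707 F2525
G1 X144.409 Y72.415
G1 X28.730 Y72.415
G1 X28.730 Y145.707
M5
G0 X13.438 Y118.816
M3 S952
G1 X175.716 Y66.839 F644
M5
G0 X210.623 Y142.747
M3 S952
G1 X204.899 Y104.339 F644
G1 X91.141 Y159.856
G1 X102.208 Y69.143
G1 X6.089 Y36.248
G1 X72.981 Y125.387
G1 X210.623 Y142.747
M5
G0 X46.732 Y132.902
M3 S952
G1 X39.430 Y145.549 F644
G1 X24.826 Y145.549
G1 X17.524 Y132.902
G1 X24.826 Y120.255
G1 X39.430 Y120.255
G1 X46.732 Y132.902
M5
G0 X142.610 Y80.289
M3 S952
G1 X85.957 Y44.594 F644
G1 X42.916 Y23.421
G1 X13.486 Y16.769
M5

viewBox `0 0 241.002 165.524` with mm width/height → 1 unit = 1 mm. Flip: y_m = 165.524 − y_svg.

**Shape 1** — `<path>` open polyline, stroke `#0000ff` → cut (S952, F644). Machine vertices: (211.264,146.328) → (170.234,71.599) → (130.360,52.806). Open path.

**Shape 2** — `<path>` rectangle, stroke `#ff0000` → score (S625, F2525). Machine vertices: (28.730,145.707) → (144.409,145.707) → (144.409,72.415) → (28.730,72.415) → (28.730,145.707). Closed: final G1 returns to the first vertex.

**Shape 3** — `<path>` line segment, stroke `#0000ff` → cut (S952, F644). Machine vertices: (13.438,118.816) → (175.716,66.839). Open path.

**Shape 4** — `<polygon>` closed polygon, stroke `#0000ff` → cut (S952, F644). Machine vertices: (210.623,142.747) → (204.899,104.339) → (91.141,159.856) → (102.208,69.143) → (6.089,36.248) → (72.981,125.387) → (210.623,142.747). Closed: final G1 returns to the first vertex.

**Shape 5** — `<circle>` circle, stroke `#0000ff` → cut (S952, F644). Machine vertices: (46.732,132.902) → (39.430,145.549) → (24.826,145.549) → (17.524,132.902) → (24.826,120.255) → (39.430,120.255) → (46.732,132.902). Closed: final G1 returns to the first vertex.

**Shape 6** — `<path>` quadratic bezier, stroke `#0000ff` → cut (S952, F644). Control points (SVG): P0=(142.610,85.235), P1=(47.422,149.668), P2=(13.486,148.755); sampled at t=k/3. Machine vertices: (142.610,80.289) → (85.957,44.594) → (42.916,23.421) → (13.486,16.769). Open path.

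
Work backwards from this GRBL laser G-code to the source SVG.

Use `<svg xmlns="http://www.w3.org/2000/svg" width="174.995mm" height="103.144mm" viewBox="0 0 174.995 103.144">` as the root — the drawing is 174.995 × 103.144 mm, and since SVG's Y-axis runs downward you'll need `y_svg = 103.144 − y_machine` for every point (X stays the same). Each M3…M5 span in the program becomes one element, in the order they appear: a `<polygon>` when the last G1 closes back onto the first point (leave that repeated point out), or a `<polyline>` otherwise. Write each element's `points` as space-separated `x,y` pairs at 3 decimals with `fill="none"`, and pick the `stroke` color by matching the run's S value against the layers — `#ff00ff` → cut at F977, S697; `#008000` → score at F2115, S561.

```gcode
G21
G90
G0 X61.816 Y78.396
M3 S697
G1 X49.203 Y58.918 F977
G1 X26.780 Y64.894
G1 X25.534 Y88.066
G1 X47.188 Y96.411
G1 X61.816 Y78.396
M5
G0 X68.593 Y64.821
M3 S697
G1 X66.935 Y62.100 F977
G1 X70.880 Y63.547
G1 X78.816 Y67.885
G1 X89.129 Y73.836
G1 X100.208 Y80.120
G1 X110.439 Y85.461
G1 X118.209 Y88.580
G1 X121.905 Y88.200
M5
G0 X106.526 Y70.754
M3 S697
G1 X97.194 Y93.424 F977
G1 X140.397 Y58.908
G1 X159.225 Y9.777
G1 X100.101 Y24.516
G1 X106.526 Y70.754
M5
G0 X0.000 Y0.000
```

Machine Y-up, SVG Y-down with viewBox height 103.144, so y_svg = 103.144 − y_machine; X carries over. Every run uses S697, so all elements get stroke `#ff00ff` (cut).

Run 1: The run returns to its start, so emit a `<polygon>` with points (Y-flipped): 61.816,24.748 49.203,44.226 26.780,38.250 25.534,15.078 47.188,6.733.

Run 2: The run is open, so emit a `<polyline>` with points (Y-flipped): 68.593,38.323 66.935,41.044 70.880,39.597 78.816,35.259 89.129,29.308 100.208,23.024 110.439,17.683 118.209,14.564 121.905,14.944.

Run 3: The run returns to its start, so emit a `<polygon>` with points (Y-flipped): 106.526,32.390 97.194,9.720 140.397,44.236 159.225,93.367 100.101,78.628.

<svg xmlns="http://www.w3.org/2000/svg" width="174.995mm" height="103.144mm" viewBox="0 0 174.995 103.144">
  <polygon points="61.816,24.748 49.203,44.226 26.780,38.250 25.534,15.078 47.188,6.733" fill="none" stroke="#ff00ff"/>
  <polyline points="68.593,38.323 66.935,41.044 70.880,39.597 78.816,35.259 89.129,29.308 100.208,23.024 110.439,17.683 118.209,14.564 121.905,14.944" fill="none" stroke="#ff00ff"/>
  <polygon points="106.526,32.390 97.194,9.720 140.397,44.236 159.225,93.367 100.101,78.628" fill="none" stroke="#ff00ff"/>
</svg>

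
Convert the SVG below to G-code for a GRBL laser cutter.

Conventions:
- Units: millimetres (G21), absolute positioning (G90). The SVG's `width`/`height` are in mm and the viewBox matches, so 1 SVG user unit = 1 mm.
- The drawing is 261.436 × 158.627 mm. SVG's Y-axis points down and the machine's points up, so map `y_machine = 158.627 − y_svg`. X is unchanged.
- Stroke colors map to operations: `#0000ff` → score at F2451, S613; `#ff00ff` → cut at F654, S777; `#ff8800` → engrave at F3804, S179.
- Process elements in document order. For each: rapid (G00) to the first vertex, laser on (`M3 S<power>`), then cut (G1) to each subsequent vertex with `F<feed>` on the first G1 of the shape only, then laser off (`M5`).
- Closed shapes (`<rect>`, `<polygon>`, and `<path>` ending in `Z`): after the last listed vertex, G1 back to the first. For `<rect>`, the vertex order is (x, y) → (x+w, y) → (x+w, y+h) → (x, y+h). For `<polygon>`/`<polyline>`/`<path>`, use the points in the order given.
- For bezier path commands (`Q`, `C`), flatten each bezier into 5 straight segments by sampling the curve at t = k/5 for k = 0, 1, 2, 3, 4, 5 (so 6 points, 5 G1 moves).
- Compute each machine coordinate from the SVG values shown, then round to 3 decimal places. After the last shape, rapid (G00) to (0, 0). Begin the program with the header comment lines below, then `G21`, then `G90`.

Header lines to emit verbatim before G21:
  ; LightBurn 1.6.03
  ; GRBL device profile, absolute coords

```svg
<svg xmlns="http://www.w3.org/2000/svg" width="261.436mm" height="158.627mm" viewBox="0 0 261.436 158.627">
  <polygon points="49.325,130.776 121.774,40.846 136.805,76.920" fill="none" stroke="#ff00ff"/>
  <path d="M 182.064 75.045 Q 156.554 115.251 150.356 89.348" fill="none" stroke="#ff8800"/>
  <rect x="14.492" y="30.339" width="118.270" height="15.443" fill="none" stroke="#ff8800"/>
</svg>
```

1 u = 1 mm; y_m = 158.627 − y.

[1] `<polygon>` closed polygon, #ff00ff→cut S777 F654: (49.325,27.851) → (121.774,117.781) → (136.805,81.707) → (49.325,27.851) (closed)

[2] `<path>` quadratic bezier, #ff8800→engrave S179 F3804: (182.064,83.582) → (172.632,70.144) → (164.746,61.995) → (158.404,59.134) → (153.608,61.562) → (150.356,69.279)

[3] `<rect>` rectangle, #ff8800→engrave S179 F3804: (14.492,128.288) → (132.762,128.288) → (132.762,112.845) → (14.492,112.845) → (14.492,128.288) (closed)

; LightBurn 1.6.03
; GRBL device profile, absolute coords
G21
G90
G00 X49.325 Y27.851
M3 S777
G1 X121.774 Y117.781 F654
G1 X136.805 Y81.707
G1 X49.325 Y27.851
M5
G00 X182.064 Y83.582
M3 S179
G1 X172.632 Y70.144 F3804
G1 X164.746 Y61.995
G1 X158.404 Y59.134
G1 X153.608 Y61.562
G1 X150.356 Y69.279
M5
G00 X14.492 Y128.288
M3 S179
G1 X132.762 Y128.288 F3804
G1 X132.762 Y112.845
G1 X14.492 Y112.845
G1 X14.492 Y128.288
M5
G00 X0.000 Y0.000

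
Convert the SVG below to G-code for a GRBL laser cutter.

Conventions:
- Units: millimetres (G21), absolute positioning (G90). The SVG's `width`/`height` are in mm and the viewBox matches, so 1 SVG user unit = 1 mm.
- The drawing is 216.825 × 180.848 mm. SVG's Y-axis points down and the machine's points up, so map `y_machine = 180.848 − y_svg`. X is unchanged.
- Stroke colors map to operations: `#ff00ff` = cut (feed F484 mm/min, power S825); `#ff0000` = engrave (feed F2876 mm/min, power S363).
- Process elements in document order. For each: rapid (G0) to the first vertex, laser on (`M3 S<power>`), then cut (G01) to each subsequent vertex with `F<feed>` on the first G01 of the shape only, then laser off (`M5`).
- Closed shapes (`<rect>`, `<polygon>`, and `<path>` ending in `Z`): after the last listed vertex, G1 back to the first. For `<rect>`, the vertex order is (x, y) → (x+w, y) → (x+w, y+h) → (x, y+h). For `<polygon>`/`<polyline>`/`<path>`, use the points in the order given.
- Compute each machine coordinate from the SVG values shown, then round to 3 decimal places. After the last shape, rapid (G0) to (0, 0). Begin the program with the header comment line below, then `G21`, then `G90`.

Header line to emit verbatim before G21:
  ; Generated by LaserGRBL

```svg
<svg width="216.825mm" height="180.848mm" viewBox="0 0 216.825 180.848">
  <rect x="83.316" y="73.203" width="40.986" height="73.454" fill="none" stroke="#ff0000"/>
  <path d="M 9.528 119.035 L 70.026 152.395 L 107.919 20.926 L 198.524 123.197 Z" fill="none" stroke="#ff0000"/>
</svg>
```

1 u = 1 mm; y_m = 180.848 − y.

[1] `<rect>` rectangle, #ff0000→engrave S363 F2876: (83.316,107.645) → (124.302,107.645) → (124.302,34.191) → (83.316,34.191) → (83.316,107.645) (closed)

[2] `<path>` closed polygon, #ff0000→engrave S363 F2876: (9.528,61.813) → (70.026,28.453) → (107.919,159.922) → (198.524,57.651) → (9.528,61.813) (closed)

; Generated by LaserGRBL
G21
G90
G0 X83.316 Y107.645
M3 S363
G01 X124.302 Y107.645 F2876
G01 X124.302 Y34.191
G01 X83.316 Y34.191
G01 X83.316 Y107.645
M5
G0 X9.528 Y61.813
M3 S363
G01 X70.026 Y28.453 F2876
G01 X107.919 Y159.922
G01 X198.524 Y57.651
G01 X9.528 Y61.813
M5
G0 X0.000 Y0.000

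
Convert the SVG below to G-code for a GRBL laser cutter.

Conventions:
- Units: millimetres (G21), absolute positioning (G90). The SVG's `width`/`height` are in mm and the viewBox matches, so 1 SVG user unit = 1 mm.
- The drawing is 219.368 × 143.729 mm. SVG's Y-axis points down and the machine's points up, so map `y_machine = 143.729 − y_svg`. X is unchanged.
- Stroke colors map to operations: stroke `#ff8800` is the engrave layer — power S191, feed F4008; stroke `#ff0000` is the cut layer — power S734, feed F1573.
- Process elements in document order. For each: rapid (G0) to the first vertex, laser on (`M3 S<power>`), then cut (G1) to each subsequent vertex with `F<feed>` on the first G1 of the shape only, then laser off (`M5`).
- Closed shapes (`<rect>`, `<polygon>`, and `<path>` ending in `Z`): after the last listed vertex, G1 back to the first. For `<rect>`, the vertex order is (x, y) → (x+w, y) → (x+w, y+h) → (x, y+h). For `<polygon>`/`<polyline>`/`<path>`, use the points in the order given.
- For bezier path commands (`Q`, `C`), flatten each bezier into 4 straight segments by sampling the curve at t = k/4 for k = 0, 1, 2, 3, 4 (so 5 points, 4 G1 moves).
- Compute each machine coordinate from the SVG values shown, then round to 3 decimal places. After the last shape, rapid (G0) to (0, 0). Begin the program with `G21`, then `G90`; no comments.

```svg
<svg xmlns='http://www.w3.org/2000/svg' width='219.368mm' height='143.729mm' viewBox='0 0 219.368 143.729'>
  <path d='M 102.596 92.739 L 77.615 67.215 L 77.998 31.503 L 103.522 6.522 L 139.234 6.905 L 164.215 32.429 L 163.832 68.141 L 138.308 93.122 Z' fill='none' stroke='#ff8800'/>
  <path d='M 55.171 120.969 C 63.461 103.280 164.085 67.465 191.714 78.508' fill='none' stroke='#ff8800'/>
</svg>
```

1 u = 1 mm; y_m = 143.729 − y.

[1] `<path>` regular polygon, #ff8800→engrave S191 F4008: (102.596,50.990) → (77.615,76.514) → (77.998,112.226) → (103.522,137.207) → (139.234,136.824) → (164.215,111.300) → (163.832,75.588) → (138.308,50.607) → (102.596,50.990) (closed)

[2] `<path>` cubic bezier, #ff8800→engrave S191 F4008: (55.171,22.760) → (76.118,38.410) → (116.190,54.765) → (159.889,65.733) → (191.714,65.221)

G21
G90
G0 X102.596 Y50.990
M3 S191
G1 X77.615 Y76.514 F4008
G1 X77.998 Y112.226
G1 X103.522 Y137.207
G1 X139.234 Y136.824
G1 X164.215 Y111.300
G1 X163.832 Y75.588
G1 X138.308 Y50.607
G1 X102.596 Y50.990
M5
G0 X55.171 Y22.760
M3 S191
G1 X76.118 Y38.410 F4008
G1 X116.190 Y54.765
G1 X159.889 Y65.733
G1 X191.714 Y65.221
M5
G0 X0.000 Y0.000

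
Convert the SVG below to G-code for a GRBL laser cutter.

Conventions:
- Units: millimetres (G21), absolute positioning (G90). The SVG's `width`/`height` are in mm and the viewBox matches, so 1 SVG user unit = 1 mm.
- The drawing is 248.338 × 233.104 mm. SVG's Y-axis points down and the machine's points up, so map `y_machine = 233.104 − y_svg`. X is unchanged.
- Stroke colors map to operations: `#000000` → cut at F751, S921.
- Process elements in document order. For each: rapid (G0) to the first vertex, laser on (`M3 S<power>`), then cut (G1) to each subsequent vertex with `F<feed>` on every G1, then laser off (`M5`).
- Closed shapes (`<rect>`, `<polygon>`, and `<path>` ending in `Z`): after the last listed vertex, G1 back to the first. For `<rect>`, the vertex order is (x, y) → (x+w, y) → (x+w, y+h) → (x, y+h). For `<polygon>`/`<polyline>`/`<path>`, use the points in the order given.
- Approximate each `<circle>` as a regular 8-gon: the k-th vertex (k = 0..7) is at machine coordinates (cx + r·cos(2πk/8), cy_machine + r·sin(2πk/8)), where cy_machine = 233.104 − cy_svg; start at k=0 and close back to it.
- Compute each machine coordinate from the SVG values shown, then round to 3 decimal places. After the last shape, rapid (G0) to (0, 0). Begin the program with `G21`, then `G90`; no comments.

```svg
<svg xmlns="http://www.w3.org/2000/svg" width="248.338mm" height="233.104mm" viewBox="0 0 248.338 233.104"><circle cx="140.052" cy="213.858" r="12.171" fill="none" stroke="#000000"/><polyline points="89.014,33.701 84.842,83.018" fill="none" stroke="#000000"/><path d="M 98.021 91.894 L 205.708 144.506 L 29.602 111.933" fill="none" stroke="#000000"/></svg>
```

1 u = 1 mm; y_m = 233.104 − y.

[1] `<circle>` circle, #000000→cut S921 F751: (152.223,19.246) → (148.658,27.852) → (140.052,31.417) → (131.446,27.852) → (127.881,19.246) → (131.446,10.640) → (140.052,7.075) → (148.658,10.640) → (152.223,19.246) (closed)

[2] `<polyline>` line segment, #000000→cut S921 F751: (89.014,199.403) → (84.842,150.086)

[3] `<path>` open polyline, #000000→cut S921 F751: (98.021,141.210) → (205.708,88.598) → (29.602,121.171)

G21
G90
G0 X152.223 Y19.246
M3 S921
G1 X148.658 Y27.852 F751
G1 X140.052 Y31.417 F751
G1 X131.446 Y27.852 F751
G1 X127.881 Y19.246 F751
G1 X131.446 Y10.640 F751
G1 X140.052 Y7.075 F751
G1 X148.658 Y10.640 F751
G1 X152.223 Y19.246 F751
M5
G0 X89.014 Y199.403
M3 S921
G1 X84.842 Y150.086 F751
M5
G0 X98.021 Y141.210
M3 S921
G1 X205.708 Y88.598 F751
G1 X29.602 Y121.171 F751
M5
G0 X0.000 Y0.000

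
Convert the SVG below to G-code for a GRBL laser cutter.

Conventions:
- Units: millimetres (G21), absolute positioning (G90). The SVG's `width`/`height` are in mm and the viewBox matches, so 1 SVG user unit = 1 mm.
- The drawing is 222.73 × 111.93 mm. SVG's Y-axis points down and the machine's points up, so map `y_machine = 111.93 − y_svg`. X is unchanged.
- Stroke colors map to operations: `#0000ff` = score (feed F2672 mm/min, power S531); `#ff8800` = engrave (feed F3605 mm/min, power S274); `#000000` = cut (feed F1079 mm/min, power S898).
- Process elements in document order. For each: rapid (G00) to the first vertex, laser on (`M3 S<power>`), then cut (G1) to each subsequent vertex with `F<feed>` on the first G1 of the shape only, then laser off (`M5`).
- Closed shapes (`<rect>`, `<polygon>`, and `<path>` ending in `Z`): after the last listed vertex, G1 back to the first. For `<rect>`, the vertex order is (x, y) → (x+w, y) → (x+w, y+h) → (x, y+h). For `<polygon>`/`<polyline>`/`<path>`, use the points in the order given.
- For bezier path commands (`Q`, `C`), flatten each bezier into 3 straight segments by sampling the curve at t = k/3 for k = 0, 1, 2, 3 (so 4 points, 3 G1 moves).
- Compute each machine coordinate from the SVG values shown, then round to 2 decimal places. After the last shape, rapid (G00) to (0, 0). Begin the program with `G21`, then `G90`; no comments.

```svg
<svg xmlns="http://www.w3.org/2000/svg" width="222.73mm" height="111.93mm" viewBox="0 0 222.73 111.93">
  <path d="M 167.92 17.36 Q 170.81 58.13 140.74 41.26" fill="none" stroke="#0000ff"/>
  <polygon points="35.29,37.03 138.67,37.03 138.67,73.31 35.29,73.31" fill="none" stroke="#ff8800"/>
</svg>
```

Since the viewBox matches the mm dimensions, user units are millimetres directly. The only transform is the Y-flip y_m = 111.93 − y_svg.

Shape 1 is a quadratic bezier drawn with `<path>`. Its stroke #0000ff means score at S531, F2672. After flipping Y the toolpath is (167.92,94.57) → (166.18,73.79) → (157.12,65.83) → (140.74,70.67).

Shape 2 is a rectangle drawn with `<polygon>`. Its stroke #ff8800 means engrave at S274, F3605. After flipping Y the toolpath is (35.29,74.90) → (138.67,74.90) → (138.67,38.62) → (35.29,38.62) → (35.29,74.90), returning to the start.

G21
G90
G00 X167.92 Y94.57
M3 S531
G1 X166.18 Y73.79 F2672
G1 X157.12 Y65.83
G1 X140.74 Y70.67
M5
G00 X35.29 Y74.90
M3 S274
G1 X138.67 Y74.90 F3605
G1 X138.67 Y38.62
G1 X35.29 Y38.62
G1 X35.29 Y74.90
M5
G00 X0.00 Y0.00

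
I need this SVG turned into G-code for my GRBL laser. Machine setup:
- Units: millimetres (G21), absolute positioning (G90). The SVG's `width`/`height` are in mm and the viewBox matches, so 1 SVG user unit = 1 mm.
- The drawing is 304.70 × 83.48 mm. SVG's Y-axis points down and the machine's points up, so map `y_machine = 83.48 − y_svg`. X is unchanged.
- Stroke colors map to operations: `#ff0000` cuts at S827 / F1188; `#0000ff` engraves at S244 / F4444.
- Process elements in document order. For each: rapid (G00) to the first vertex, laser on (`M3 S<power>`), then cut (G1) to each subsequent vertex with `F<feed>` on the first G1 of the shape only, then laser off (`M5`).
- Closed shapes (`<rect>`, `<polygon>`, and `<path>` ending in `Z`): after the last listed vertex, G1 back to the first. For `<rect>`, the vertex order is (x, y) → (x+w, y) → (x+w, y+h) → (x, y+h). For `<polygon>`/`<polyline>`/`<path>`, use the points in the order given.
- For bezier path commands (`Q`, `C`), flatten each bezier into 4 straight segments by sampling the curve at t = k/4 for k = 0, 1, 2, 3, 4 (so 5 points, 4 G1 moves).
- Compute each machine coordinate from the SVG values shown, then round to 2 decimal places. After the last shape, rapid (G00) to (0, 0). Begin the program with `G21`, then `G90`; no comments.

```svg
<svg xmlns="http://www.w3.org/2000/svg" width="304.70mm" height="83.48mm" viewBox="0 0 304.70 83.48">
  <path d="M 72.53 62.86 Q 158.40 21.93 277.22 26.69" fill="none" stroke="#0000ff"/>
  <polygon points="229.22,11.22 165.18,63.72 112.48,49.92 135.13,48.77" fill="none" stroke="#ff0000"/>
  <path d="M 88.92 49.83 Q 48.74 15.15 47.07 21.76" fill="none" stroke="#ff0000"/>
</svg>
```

1 u = 1 mm; y_m = 83.48 − y.

[1] `<path>` quadratic bezier, #0000ff→engrave S244 F4444: (72.53,20.62) → (117.52,38.23) → (166.64,50.13) → (219.87,56.31) → (277.22,56.79)

[2] `<polygon>` closed polygon, #ff0000→cut S827 F1188: (229.22,72.26) → (165.18,19.76) → (112.48,33.56) → (135.13,34.71) → (229.22,72.26) (closed)

[3] `<path>` quadratic bezier, #ff0000→cut S827 F1188: (88.92,33.65) → (71.24,48.41) → (58.37,58.01) → (50.31,62.44) → (47.07,61.72)

G21
G90
G00 X72.53 Y20.62
M3 S244
G1 X117.52 Y38.23 F4444
G1 X166.64 Y50.13
G1 X219.87 Y56.31
G1 X277.22 Y56.79
M5
G00 X229.22 Y72.26
M3 S827
G1 X165.18 Y19.76 F1188
G1 X112.48 Y33.56
G1 X135.13 Y34.71
G1 X229.22 Y72.26
M5
G00 X88.92 Y33.65
M3 S827
G1 X71.24 Y48.41 F1188
G1 X58.37 Y58.01
G1 X50.31 Y62.44
G1 X47.07 Y61.72
M5
G00 X0.00 Y0.00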